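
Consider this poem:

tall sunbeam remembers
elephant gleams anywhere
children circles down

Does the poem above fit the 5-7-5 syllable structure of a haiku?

No

Line 1: tall(1) + sunbeam(2) + remembers(3) = 6 (expected 5)
Line 2: elephant(3) + gleams(1) + anywhere(3) = 7 ✓
Line 3: children(2) + circles(2) + down(1) = 5 ✓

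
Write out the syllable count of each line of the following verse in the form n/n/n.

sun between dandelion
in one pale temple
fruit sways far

7/5/3

Line 1: "sun between dandelion": 1+2+4 = 7
Line 2: "in one pale temple": 1+1+1+2 = 5
Line 3: "fruit sways far": 1+1+1 = 3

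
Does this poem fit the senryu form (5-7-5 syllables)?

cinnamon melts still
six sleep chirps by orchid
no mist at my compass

Line 1: cinnamon(3) + melts(1) + still(1) = 5 ✓
Line 2: six(1) + sleep(1) + chirps(1) + by(1) + orchid(2) = 6 (expected 7)
Line 3: no(1) + mist(1) + at(1) + my(1) + compass(2) = 6 (expected 5)

No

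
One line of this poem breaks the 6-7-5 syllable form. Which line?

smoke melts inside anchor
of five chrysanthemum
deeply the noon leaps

Line 1: smoke(1) + melts(1) + inside(2) + anchor(2) = 6 ✓
Line 2: of(1) + five(1) + chrysanthemum(4) = 6 (expected 7)
Line 3: deeply(2) + the(1) + noon(1) + leaps(1) = 5 ✓

The second line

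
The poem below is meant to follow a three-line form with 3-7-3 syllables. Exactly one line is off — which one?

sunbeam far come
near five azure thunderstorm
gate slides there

Line 1

Line 1: "sunbeam far come": 2+1+1 = 4 (expected 3)
Line 2: "near five azure thunderstorm": 1+1+2+3 = 7 ✓
Line 3: "gate slides there": 1+1+1 = 3 ✓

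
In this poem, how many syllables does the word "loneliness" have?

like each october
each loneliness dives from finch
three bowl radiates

3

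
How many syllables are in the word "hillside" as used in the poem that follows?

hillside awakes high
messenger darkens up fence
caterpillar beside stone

2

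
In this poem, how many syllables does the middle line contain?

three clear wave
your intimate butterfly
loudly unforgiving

The middle line: "your intimate butterfly": 1+3+3 = 7

7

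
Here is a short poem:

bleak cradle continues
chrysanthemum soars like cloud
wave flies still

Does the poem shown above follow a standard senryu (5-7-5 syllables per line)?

Line 1: bleak(1) + cradle(2) + continues(3) = 6 (expected 5)
Line 2: chrysanthemum(4) + soars(1) + like(1) + cloud(1) = 7 ✓
Line 3: wave(1) + flies(1) + still(1) = 3 (expected 5)

No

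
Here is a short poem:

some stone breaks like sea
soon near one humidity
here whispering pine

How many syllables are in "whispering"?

3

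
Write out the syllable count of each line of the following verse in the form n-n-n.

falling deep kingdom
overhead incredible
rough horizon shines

5-7-5

Line 1: falling (2), deep (1), kingdom (2) → 5
Line 2: overhead (3), incredible (4) → 7
Line 3: rough (1), horizon (3), shines (1) → 5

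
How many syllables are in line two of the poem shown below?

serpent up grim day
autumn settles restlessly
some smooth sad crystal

Line two: autumn(2) + settles(2) + restlessly(3) = 7

7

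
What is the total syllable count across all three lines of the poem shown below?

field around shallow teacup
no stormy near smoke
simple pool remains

17

Line 1: field (1), around (2), shallow (2), teacup (2) → 7
Line 2: no (1), stormy (2), near (1), smoke (1) → 5
Line 3: simple (2), pool (1), remains (2) → 5
Total: 7 + 5 + 5 = 17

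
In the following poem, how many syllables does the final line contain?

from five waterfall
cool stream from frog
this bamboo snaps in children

The final line: "this bamboo snaps in children": 1+2+1+1+2 = 7

7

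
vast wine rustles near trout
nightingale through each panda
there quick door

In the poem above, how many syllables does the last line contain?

The last line: "there quick door": 1+1+1 = 3

3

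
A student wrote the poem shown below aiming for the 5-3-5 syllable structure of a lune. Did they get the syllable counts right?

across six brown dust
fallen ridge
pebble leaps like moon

Line 1: across (2), six (1), brown (1), dust (1) → 5 ✓
Line 2: fallen (2), ridge (1) → 3 ✓
Line 3: pebble (2), leaps (1), like (1), moon (1) → 5 ✓

Yes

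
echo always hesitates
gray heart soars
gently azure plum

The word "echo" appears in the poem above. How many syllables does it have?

2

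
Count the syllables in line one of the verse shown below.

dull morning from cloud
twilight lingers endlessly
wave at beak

Line one: dull(1) + morning(2) + from(1) + cloud(1) = 5

5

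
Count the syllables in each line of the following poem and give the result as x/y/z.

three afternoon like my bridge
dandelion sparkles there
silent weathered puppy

Line 1: three (1), afternoon (3), like (1), my (1), bridge (1) → 7
Line 2: dandelion (4), sparkles (2), there (1) → 7
Line 3: silent (2), weathered (2), puppy (2) → 6

7/7/6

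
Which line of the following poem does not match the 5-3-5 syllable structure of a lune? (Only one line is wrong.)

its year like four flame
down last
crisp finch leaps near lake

Line 1: "its year like four flame": 1+1+1+1+1 = 5 ✓
Line 2: "down last": 1+1 = 2 (expected 3)
Line 3: "crisp finch leaps near lake": 1+1+1+1+1 = 5 ✓

Line 2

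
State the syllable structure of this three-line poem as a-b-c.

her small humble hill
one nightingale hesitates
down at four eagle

5-7-5

Line 1: her (1), small (1), humble (2), hill (1) → 5
Line 2: one (1), nightingale (3), hesitates (3) → 7
Line 3: down (1), at (1), four (1), eagle (2) → 5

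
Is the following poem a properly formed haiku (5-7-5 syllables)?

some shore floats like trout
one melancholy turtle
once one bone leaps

Line 1: some(1) + shore(1) + floats(1) + like(1) + trout(1) = 5 ✓
Line 2: one(1) + melancholy(4) + turtle(2) = 7 ✓
Line 3: once(1) + one(1) + bone(1) + leaps(1) = 4 (expected 5)

No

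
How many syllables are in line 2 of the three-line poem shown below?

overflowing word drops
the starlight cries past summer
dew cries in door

7

Line 2: the (1), starlight (2), cries (1), past (1), summer (2) → 7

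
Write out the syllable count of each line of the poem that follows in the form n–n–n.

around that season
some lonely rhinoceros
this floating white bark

5–7–5

Line 1: around (2), that (1), season (2) → 5
Line 2: some (1), lonely (2), rhinoceros (4) → 7
Line 3: this (1), floating (2), white (1), bark (1) → 5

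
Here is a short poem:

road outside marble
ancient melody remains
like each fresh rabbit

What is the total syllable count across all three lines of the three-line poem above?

Line 1: road(1) + outside(2) + marble(2) = 5
Line 2: ancient(2) + melody(3) + remains(2) = 7
Line 3: like(1) + each(1) + fresh(1) + rabbit(2) = 5
Total: 5 + 7 + 5 = 17

17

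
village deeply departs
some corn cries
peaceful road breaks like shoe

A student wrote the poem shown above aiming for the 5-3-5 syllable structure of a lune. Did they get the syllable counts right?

No

Line 1: village(2) + deeply(2) + departs(2) = 6 (expected 5)
Line 2: some(1) + corn(1) + cries(1) = 3 ✓
Line 3: peaceful(2) + road(1) + breaks(1) + like(1) + shoe(1) = 6 (expected 5)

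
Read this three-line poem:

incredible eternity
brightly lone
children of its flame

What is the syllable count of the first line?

The first line: "incredible eternity": 4+4 = 8

8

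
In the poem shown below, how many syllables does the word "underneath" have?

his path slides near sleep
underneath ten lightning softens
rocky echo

3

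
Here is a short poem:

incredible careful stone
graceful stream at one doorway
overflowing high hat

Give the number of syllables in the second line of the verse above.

The second line: graceful(2) + stream(1) + at(1) + one(1) + doorway(2) = 7

7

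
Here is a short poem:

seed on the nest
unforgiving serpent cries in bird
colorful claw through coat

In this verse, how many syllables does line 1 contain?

Line 1: "seed on the nest": 1+1+1+1 = 4

4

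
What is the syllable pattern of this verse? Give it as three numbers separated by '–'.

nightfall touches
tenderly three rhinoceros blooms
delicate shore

4–9–4

Line 1: "nightfall touches": 2+2 = 4
Line 2: "tenderly three rhinoceros blooms": 3+1+4+1 = 9
Line 3: "delicate shore": 3+1 = 4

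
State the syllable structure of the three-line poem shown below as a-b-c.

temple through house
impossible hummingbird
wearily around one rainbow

Line 1: temple(2) + through(1) + house(1) = 4
Line 2: impossible(4) + hummingbird(3) = 7
Line 3: wearily(3) + around(2) + one(1) + rainbow(2) = 8

4-7-8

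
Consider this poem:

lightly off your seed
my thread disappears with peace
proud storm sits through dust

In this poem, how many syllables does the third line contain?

5

The third line: "proud storm sits through dust": 1+1+1+1+1 = 5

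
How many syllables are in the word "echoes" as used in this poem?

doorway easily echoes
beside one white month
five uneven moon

"echoes" has 2 syllables.

2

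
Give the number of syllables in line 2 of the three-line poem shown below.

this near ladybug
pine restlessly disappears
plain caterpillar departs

Line 2: "pine restlessly disappears": 1+3+3 = 7

7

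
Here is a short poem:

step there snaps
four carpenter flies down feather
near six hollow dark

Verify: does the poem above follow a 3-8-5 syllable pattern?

Line 1: step(1) + there(1) + snaps(1) = 3 ✓
Line 2: four(1) + carpenter(3) + flies(1) + down(1) + feather(2) = 8 ✓
Line 3: near(1) + six(1) + hollow(2) + dark(1) = 5 ✓

Yes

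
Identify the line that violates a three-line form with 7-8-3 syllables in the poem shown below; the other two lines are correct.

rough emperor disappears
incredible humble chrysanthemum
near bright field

Line 1: rough (1), emperor (3), disappears (3) → 7 ✓
Line 2: incredible (4), humble (2), chrysanthemum (4) → 10 (expected 8)
Line 3: near (1), bright (1), field (1) → 3 ✓

The second line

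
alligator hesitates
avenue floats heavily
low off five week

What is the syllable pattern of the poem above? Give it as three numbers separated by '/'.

Line 1: alligator (4), hesitates (3) → 7
Line 2: avenue (3), floats (1), heavily (3) → 7
Line 3: low (1), off (1), five (1), week (1) → 4

7/7/4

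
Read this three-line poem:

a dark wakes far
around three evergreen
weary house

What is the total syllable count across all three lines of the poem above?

Line 1: "a dark wakes far": 1+1+1+1 = 4
Line 2: "around three evergreen": 2+1+3 = 6
Line 3: "weary house": 2+1 = 3
Total: 4 + 6 + 3 = 13

13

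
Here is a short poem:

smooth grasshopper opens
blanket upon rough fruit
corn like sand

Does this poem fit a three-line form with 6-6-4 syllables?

No

Line 1: "smooth grasshopper opens": 1+3+2 = 6 ✓
Line 2: "blanket upon rough fruit": 2+2+1+1 = 6 ✓
Line 3: "corn like sand": 1+1+1 = 3 (expected 4)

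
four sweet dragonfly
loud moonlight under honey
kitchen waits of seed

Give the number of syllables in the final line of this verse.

The final line: "kitchen waits of seed": 2+1+1+1 = 5

5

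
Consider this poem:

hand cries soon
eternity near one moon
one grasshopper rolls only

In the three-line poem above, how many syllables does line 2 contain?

Line 2: eternity(4) + near(1) + one(1) + moon(1) = 7

7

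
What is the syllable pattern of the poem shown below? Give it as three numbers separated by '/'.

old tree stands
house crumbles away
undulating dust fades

3/5/6

Line 1: old(1) + tree(1) + stands(1) = 3
Line 2: house(1) + crumbles(2) + away(2) = 5
Line 3: undulating(4) + dust(1) + fades(1) = 6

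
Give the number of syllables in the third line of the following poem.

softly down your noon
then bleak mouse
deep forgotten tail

The third line: "deep forgotten tail": 1+3+1 = 5

5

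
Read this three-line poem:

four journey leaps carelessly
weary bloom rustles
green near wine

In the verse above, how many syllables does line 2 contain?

Line 2: weary (2), bloom (1), rustles (2) → 5

5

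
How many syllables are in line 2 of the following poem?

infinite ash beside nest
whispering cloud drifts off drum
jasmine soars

Line 2: whispering(3) + cloud(1) + drifts(1) + off(1) + drum(1) = 7

7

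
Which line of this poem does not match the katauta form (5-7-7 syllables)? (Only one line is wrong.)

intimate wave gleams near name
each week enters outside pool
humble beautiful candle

The first line

Line 1: intimate (3), wave (1), gleams (1), near (1), name (1) → 7 (expected 5)
Line 2: each (1), week (1), enters (2), outside (2), pool (1) → 7 ✓
Line 3: humble (2), beautiful (3), candle (2) → 7 ✓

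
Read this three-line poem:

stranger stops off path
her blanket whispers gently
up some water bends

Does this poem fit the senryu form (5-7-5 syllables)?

Line 1: stranger (2), stops (1), off (1), path (1) → 5 ✓
Line 2: her (1), blanket (2), whispers (2), gently (2) → 7 ✓
Line 3: up (1), some (1), water (2), bends (1) → 5 ✓

Yes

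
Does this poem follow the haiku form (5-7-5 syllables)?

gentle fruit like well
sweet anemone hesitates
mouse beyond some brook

No

Line 1: "gentle fruit like well": 2+1+1+1 = 5 ✓
Line 2: "sweet anemone hesitates": 1+4+3 = 8 (expected 7)
Line 3: "mouse beyond some brook": 1+2+1+1 = 5 ✓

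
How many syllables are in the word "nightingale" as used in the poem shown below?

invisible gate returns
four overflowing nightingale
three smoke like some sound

"nightingale" has 3 syllables.

3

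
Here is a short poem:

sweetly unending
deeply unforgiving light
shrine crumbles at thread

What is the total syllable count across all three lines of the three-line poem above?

Line 1: "sweetly unending": 2+3 = 5
Line 2: "deeply unforgiving light": 2+4+1 = 7
Line 3: "shrine crumbles at thread": 1+2+1+1 = 5
Total: 5 + 7 + 5 = 17

17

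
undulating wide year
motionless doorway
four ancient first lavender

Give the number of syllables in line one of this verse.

Line one: undulating(4) + wide(1) + year(1) = 6

6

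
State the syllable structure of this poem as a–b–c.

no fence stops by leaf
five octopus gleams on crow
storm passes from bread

5–7–5

Line 1: "no fence stops by leaf": 1+1+1+1+1 = 5
Line 2: "five octopus gleams on crow": 1+3+1+1+1 = 7
Line 3: "storm passes from bread": 1+2+1+1 = 5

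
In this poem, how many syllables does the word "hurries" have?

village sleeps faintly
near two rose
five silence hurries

"hurries" has 2 syllables.

2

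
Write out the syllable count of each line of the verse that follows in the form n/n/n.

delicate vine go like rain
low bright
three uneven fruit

Line 1: delicate (3), vine (1), go (1), like (1), rain (1) → 7
Line 2: low (1), bright (1) → 2
Line 3: three (1), uneven (3), fruit (1) → 5

7/2/5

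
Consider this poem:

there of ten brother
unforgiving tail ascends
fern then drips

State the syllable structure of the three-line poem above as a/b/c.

5/7/3

Line 1: "there of ten brother": 1+1+1+2 = 5
Line 2: "unforgiving tail ascends": 4+1+2 = 7
Line 3: "fern then drips": 1+1+1 = 3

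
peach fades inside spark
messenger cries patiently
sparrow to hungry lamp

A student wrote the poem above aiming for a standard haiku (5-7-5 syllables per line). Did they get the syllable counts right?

No

Line 1: peach(1) + fades(1) + inside(2) + spark(1) = 5 ✓
Line 2: messenger(3) + cries(1) + patiently(3) = 7 ✓
Line 3: sparrow(2) + to(1) + hungry(2) + lamp(1) = 6 (expected 5)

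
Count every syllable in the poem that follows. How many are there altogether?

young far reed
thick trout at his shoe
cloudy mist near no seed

Line 1: young(1) + far(1) + reed(1) = 3
Line 2: thick(1) + trout(1) + at(1) + his(1) + shoe(1) = 5
Line 3: cloudy(2) + mist(1) + near(1) + no(1) + seed(1) = 6
Total: 3 + 5 + 6 = 14

14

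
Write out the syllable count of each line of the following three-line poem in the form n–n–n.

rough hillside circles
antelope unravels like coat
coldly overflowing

5–8–6

Line 1: "rough hillside circles": 1+2+2 = 5
Line 2: "antelope unravels like coat": 3+3+1+1 = 8
Line 3: "coldly overflowing": 2+4 = 6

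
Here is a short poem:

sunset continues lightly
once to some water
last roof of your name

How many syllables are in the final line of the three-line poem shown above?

5

The final line: "last roof of your name": 1+1+1+1+1 = 5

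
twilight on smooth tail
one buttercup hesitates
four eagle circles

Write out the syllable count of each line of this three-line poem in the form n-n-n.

Line 1: "twilight on smooth tail": 2+1+1+1 = 5
Line 2: "one buttercup hesitates": 1+3+3 = 7
Line 3: "four eagle circles": 1+2+2 = 5

5-7-5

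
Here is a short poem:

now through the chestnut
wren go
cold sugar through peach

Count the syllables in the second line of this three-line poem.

2

The second line: wren (1), go (1) → 2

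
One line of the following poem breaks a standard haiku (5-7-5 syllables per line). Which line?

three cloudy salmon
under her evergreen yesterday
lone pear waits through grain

Line 1: three(1) + cloudy(2) + salmon(2) = 5 ✓
Line 2: under(2) + her(1) + evergreen(3) + yesterday(3) = 9 (expected 7)
Line 3: lone(1) + pear(1) + waits(1) + through(1) + grain(1) = 5 ✓

Line 2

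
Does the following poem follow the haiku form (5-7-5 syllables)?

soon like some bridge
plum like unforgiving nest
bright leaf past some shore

No

Line 1: soon(1) + like(1) + some(1) + bridge(1) = 4 (expected 5)
Line 2: plum(1) + like(1) + unforgiving(4) + nest(1) = 7 ✓
Line 3: bright(1) + leaf(1) + past(1) + some(1) + shore(1) = 5 ✓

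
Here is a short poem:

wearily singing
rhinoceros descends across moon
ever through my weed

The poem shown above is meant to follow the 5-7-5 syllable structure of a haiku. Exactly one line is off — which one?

Line 1: wearily(3) + singing(2) = 5 ✓
Line 2: rhinoceros(4) + descends(2) + across(2) + moon(1) = 9 (expected 7)
Line 3: ever(2) + through(1) + my(1) + weed(1) = 5 ✓

Line 2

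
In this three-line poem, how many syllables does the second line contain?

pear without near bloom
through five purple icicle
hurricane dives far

The second line: through(1) + five(1) + purple(2) + icicle(3) = 7

7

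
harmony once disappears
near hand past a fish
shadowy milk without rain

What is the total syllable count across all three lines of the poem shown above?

19

Line 1: harmony(3) + once(1) + disappears(3) = 7
Line 2: near(1) + hand(1) + past(1) + a(1) + fish(1) = 5
Line 3: shadowy(3) + milk(1) + without(2) + rain(1) = 7
Total: 7 + 5 + 7 = 19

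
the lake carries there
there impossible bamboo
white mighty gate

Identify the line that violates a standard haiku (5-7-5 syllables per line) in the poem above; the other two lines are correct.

Line 1: the(1) + lake(1) + carries(2) + there(1) = 5 ✓
Line 2: there(1) + impossible(4) + bamboo(2) = 7 ✓
Line 3: white(1) + mighty(2) + gate(1) = 4 (expected 5)

Line 3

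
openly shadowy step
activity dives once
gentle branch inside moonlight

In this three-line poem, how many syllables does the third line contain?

The third line: gentle (2), branch (1), inside (2), moonlight (2) → 7

7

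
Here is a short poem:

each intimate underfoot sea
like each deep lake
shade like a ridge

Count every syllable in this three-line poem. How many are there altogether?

16

Line 1: "each intimate underfoot sea": 1+3+3+1 = 8
Line 2: "like each deep lake": 1+1+1+1 = 4
Line 3: "shade like a ridge": 1+1+1+1 = 4
Total: 8 + 4 + 4 = 16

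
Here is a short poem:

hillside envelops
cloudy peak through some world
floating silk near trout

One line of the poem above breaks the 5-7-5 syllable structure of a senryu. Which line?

Line 1: hillside(2) + envelops(3) = 5 ✓
Line 2: cloudy(2) + peak(1) + through(1) + some(1) + world(1) = 6 (expected 7)
Line 3: floating(2) + silk(1) + near(1) + trout(1) = 5 ✓

Line 2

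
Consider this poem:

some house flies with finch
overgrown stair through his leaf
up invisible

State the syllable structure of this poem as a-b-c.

5-7-5

Line 1: "some house flies with finch": 1+1+1+1+1 = 5
Line 2: "overgrown stair through his leaf": 3+1+1+1+1 = 7
Line 3: "up invisible": 1+4 = 5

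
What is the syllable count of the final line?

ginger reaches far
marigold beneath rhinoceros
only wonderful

5

The final line: only(2) + wonderful(3) = 5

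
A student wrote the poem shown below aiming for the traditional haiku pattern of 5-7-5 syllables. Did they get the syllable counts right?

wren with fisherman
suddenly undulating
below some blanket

Line 1: "wren with fisherman": 1+1+3 = 5 ✓
Line 2: "suddenly undulating": 3+4 = 7 ✓
Line 3: "below some blanket": 2+1+2 = 5 ✓

Yes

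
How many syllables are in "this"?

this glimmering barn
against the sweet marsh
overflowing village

1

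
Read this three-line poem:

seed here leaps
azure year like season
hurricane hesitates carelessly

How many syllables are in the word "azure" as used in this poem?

"azure" has 2 syllables.

2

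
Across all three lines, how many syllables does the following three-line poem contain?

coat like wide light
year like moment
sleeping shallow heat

Line 1: coat (1), like (1), wide (1), light (1) → 4
Line 2: year (1), like (1), moment (2) → 4
Line 3: sleeping (2), shallow (2), heat (1) → 5
Total: 4 + 4 + 5 = 13

13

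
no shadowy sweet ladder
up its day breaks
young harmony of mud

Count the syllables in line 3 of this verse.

Line 3: "young harmony of mud": 1+3+1+1 = 6

6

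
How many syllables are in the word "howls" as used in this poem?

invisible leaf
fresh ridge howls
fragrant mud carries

1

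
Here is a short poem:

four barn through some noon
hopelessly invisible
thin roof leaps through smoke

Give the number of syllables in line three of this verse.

Line three: thin(1) + roof(1) + leaps(1) + through(1) + smoke(1) = 5

5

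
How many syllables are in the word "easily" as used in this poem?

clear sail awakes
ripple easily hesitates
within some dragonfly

3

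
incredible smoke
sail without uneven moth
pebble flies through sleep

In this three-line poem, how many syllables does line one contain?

5

Line one: "incredible smoke": 4+1 = 5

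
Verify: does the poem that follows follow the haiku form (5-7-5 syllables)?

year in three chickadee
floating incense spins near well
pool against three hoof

No

Line 1: "year in three chickadee": 1+1+1+3 = 6 (expected 5)
Line 2: "floating incense spins near well": 2+2+1+1+1 = 7 ✓
Line 3: "pool against three hoof": 1+2+1+1 = 5 ✓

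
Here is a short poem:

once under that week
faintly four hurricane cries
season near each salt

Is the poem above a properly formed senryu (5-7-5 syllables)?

Line 1: once (1), under (2), that (1), week (1) → 5 ✓
Line 2: faintly (2), four (1), hurricane (3), cries (1) → 7 ✓
Line 3: season (2), near (1), each (1), salt (1) → 5 ✓

Yes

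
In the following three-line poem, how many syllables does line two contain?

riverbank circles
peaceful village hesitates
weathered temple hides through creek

7

Line two: "peaceful village hesitates": 2+2+3 = 7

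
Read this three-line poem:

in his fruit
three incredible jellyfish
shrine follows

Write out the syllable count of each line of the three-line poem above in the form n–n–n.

Line 1: "in his fruit": 1+1+1 = 3
Line 2: "three incredible jellyfish": 1+4+3 = 8
Line 3: "shrine follows": 1+2 = 3

3–8–3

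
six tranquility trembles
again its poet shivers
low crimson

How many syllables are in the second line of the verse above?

The second line: "again its poet shivers": 2+1+2+2 = 7

7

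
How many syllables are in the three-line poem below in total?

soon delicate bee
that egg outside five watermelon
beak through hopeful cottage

20

Line 1: soon (1), delicate (3), bee (1) → 5
Line 2: that (1), egg (1), outside (2), five (1), watermelon (4) → 9
Line 3: beak (1), through (1), hopeful (2), cottage (2) → 6
Total: 5 + 9 + 6 = 20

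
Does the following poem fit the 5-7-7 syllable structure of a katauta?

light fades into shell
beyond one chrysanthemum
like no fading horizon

Line 1: light(1) + fades(1) + into(2) + shell(1) = 5 ✓
Line 2: beyond(2) + one(1) + chrysanthemum(4) = 7 ✓
Line 3: like(1) + no(1) + fading(2) + horizon(3) = 7 ✓

Yes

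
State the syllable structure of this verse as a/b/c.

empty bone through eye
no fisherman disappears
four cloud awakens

5/7/5

Line 1: "empty bone through eye": 2+1+1+1 = 5
Line 2: "no fisherman disappears": 1+3+3 = 7
Line 3: "four cloud awakens": 1+1+3 = 5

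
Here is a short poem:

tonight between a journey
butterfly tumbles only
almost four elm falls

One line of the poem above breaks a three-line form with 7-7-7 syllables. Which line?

The third line

Line 1: "tonight between a journey": 2+2+1+2 = 7 ✓
Line 2: "butterfly tumbles only": 3+2+2 = 7 ✓
Line 3: "almost four elm falls": 2+1+1+1 = 5 (expected 7)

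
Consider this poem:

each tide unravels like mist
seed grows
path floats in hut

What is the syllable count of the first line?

7

The first line: "each tide unravels like mist": 1+1+3+1+1 = 7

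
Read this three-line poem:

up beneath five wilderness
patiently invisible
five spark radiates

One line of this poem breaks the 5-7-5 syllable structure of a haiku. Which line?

Line 1

Line 1: "up beneath five wilderness": 1+2+1+3 = 7 (expected 5)
Line 2: "patiently invisible": 3+4 = 7 ✓
Line 3: "five spark radiates": 1+1+3 = 5 ✓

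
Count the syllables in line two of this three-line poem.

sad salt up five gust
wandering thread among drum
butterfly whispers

7

Line two: wandering(3) + thread(1) + among(2) + drum(1) = 7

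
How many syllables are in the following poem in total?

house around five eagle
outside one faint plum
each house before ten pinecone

18

Line 1: house (1), around (2), five (1), eagle (2) → 6
Line 2: outside (2), one (1), faint (1), plum (1) → 5
Line 3: each (1), house (1), before (2), ten (1), pinecone (2) → 7
Total: 6 + 5 + 7 = 18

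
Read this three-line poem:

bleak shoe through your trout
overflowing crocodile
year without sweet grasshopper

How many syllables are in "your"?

1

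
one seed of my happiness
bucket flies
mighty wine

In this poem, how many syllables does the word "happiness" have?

"happiness" has 3 syllables.

3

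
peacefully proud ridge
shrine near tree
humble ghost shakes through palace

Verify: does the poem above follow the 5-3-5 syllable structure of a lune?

No

Line 1: "peacefully proud ridge": 3+1+1 = 5 ✓
Line 2: "shrine near tree": 1+1+1 = 3 ✓
Line 3: "humble ghost shakes through palace": 2+1+1+1+2 = 7 (expected 5)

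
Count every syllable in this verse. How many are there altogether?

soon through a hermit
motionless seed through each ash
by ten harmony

17

Line 1: soon(1) + through(1) + a(1) + hermit(2) = 5
Line 2: motionless(3) + seed(1) + through(1) + each(1) + ash(1) = 7
Line 3: by(1) + ten(1) + harmony(3) = 5
Total: 5 + 7 + 5 = 17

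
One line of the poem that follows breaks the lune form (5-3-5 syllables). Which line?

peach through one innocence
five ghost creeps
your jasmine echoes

The first line

Line 1: peach (1), through (1), one (1), innocence (3) → 6 (expected 5)
Line 2: five (1), ghost (1), creeps (1) → 3 ✓
Line 3: your (1), jasmine (2), echoes (2) → 5 ✓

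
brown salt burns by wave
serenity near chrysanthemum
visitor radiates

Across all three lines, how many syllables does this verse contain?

20

Line 1: brown (1), salt (1), burns (1), by (1), wave (1) → 5
Line 2: serenity (4), near (1), chrysanthemum (4) → 9
Line 3: visitor (3), radiates (3) → 6
Total: 5 + 9 + 6 = 20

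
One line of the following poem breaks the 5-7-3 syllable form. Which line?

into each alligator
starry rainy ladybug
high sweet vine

The first line

Line 1: into(2) + each(1) + alligator(4) = 7 (expected 5)
Line 2: starry(2) + rainy(2) + ladybug(3) = 7 ✓
Line 3: high(1) + sweet(1) + vine(1) = 3 ✓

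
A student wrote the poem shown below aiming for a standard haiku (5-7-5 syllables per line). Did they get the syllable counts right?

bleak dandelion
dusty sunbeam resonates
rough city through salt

Yes

Line 1: bleak(1) + dandelion(4) = 5 ✓
Line 2: dusty(2) + sunbeam(2) + resonates(3) = 7 ✓
Line 3: rough(1) + city(2) + through(1) + salt(1) = 5 ✓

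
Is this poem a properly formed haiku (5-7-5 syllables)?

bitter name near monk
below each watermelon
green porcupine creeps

Line 1: bitter (2), name (1), near (1), monk (1) → 5 ✓
Line 2: below (2), each (1), watermelon (4) → 7 ✓
Line 3: green (1), porcupine (3), creeps (1) → 5 ✓

Yes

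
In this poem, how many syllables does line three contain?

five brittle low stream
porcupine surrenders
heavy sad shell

Line three: heavy (2), sad (1), shell (1) → 4

4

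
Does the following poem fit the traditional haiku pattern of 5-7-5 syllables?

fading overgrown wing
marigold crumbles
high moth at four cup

Line 1: fading(2) + overgrown(3) + wing(1) = 6 (expected 5)
Line 2: marigold(3) + crumbles(2) = 5 (expected 7)
Line 3: high(1) + moth(1) + at(1) + four(1) + cup(1) = 5 ✓

No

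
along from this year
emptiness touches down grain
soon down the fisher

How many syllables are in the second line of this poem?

The second line: "emptiness touches down grain": 3+2+1+1 = 7

7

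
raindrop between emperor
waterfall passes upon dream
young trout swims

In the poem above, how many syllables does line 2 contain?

Line 2: waterfall(3) + passes(2) + upon(2) + dream(1) = 8

8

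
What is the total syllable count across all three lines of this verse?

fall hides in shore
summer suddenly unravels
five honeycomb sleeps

Line 1: fall(1) + hides(1) + in(1) + shore(1) = 4
Line 2: summer(2) + suddenly(3) + unravels(3) = 8
Line 3: five(1) + honeycomb(3) + sleeps(1) = 5
Total: 4 + 8 + 5 = 17

17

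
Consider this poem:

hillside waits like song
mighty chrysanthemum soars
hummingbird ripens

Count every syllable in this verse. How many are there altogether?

17

Line 1: hillside(2) + waits(1) + like(1) + song(1) = 5
Line 2: mighty(2) + chrysanthemum(4) + soars(1) = 7
Line 3: hummingbird(3) + ripens(2) = 5
Total: 5 + 7 + 5 = 17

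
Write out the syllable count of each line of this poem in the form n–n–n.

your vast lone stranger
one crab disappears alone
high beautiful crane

5–7–5

Line 1: your(1) + vast(1) + lone(1) + stranger(2) = 5
Line 2: one(1) + crab(1) + disappears(3) + alone(2) = 7
Line 3: high(1) + beautiful(3) + crane(1) = 5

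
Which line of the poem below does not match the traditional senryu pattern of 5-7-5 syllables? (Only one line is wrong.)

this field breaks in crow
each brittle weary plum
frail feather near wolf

Line 2

Line 1: "this field breaks in crow": 1+1+1+1+1 = 5 ✓
Line 2: "each brittle weary plum": 1+2+2+1 = 6 (expected 7)
Line 3: "frail feather near wolf": 1+2+1+1 = 5 ✓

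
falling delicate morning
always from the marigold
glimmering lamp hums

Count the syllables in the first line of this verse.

7

The first line: falling(2) + delicate(3) + morning(2) = 7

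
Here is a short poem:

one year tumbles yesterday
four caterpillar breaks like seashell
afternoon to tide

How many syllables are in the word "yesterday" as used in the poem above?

3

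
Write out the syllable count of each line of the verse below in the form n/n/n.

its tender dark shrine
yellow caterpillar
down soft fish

Line 1: its(1) + tender(2) + dark(1) + shrine(1) = 5
Line 2: yellow(2) + caterpillar(4) = 6
Line 3: down(1) + soft(1) + fish(1) = 3

5/6/3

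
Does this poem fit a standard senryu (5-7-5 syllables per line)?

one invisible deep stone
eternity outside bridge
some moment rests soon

Line 1: one (1), invisible (4), deep (1), stone (1) → 7 (expected 5)
Line 2: eternity (4), outside (2), bridge (1) → 7 ✓
Line 3: some (1), moment (2), rests (1), soon (1) → 5 ✓

No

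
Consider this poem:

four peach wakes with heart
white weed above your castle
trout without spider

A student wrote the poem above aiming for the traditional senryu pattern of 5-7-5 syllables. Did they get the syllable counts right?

Line 1: "four peach wakes with heart": 1+1+1+1+1 = 5 ✓
Line 2: "white weed above your castle": 1+1+2+1+2 = 7 ✓
Line 3: "trout without spider": 1+2+2 = 5 ✓

Yes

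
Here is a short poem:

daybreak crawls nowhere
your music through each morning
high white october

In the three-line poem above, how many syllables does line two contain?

7

Line two: your(1) + music(2) + through(1) + each(1) + morning(2) = 7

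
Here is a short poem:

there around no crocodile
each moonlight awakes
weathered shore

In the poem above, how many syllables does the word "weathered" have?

2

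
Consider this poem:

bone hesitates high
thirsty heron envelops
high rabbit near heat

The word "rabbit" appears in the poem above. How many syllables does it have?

"rabbit" has 2 syllables.

2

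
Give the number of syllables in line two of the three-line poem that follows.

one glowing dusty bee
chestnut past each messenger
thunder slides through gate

Line two: chestnut(2) + past(1) + each(1) + messenger(3) = 7

7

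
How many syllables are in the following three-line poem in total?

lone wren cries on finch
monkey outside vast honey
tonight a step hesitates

19

Line 1: "lone wren cries on finch": 1+1+1+1+1 = 5
Line 2: "monkey outside vast honey": 2+2+1+2 = 7
Line 3: "tonight a step hesitates": 2+1+1+3 = 7
Total: 5 + 7 + 7 = 19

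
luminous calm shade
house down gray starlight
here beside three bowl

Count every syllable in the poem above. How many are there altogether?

15

Line 1: luminous (3), calm (1), shade (1) → 5
Line 2: house (1), down (1), gray (1), starlight (2) → 5
Line 3: here (1), beside (2), three (1), bowl (1) → 5
Total: 5 + 5 + 5 = 15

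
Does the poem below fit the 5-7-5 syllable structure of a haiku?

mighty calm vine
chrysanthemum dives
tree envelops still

Line 1: mighty(2) + calm(1) + vine(1) = 4 (expected 5)
Line 2: chrysanthemum(4) + dives(1) = 5 (expected 7)
Line 3: tree(1) + envelops(3) + still(1) = 5 ✓

No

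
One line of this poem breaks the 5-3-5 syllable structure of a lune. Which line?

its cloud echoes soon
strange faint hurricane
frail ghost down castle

Line 2

Line 1: "its cloud echoes soon": 1+1+2+1 = 5 ✓
Line 2: "strange faint hurricane": 1+1+3 = 5 (expected 3)
Line 3: "frail ghost down castle": 1+1+1+2 = 5 ✓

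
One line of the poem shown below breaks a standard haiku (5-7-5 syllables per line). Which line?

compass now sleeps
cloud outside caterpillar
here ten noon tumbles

Line 1

Line 1: compass (2), now (1), sleeps (1) → 4 (expected 5)
Line 2: cloud (1), outside (2), caterpillar (4) → 7 ✓
Line 3: here (1), ten (1), noon (1), tumbles (2) → 5 ✓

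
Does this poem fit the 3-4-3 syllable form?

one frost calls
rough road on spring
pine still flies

Yes

Line 1: one(1) + frost(1) + calls(1) = 3 ✓
Line 2: rough(1) + road(1) + on(1) + spring(1) = 4 ✓
Line 3: pine(1) + still(1) + flies(1) = 3 ✓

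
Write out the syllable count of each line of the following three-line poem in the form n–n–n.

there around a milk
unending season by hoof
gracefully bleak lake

Line 1: "there around a milk": 1+2+1+1 = 5
Line 2: "unending season by hoof": 3+2+1+1 = 7
Line 3: "gracefully bleak lake": 3+1+1 = 5

5–7–5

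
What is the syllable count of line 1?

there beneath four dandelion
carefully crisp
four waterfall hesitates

Line 1: there (1), beneath (2), four (1), dandelion (4) → 8

8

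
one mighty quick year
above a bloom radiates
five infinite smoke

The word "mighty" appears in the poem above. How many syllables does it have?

"mighty" has 2 syllables.

2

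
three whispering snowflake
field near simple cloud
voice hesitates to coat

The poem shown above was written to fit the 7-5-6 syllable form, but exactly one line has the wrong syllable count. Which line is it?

Line 1

Line 1: three (1), whispering (3), snowflake (2) → 6 (expected 7)
Line 2: field (1), near (1), simple (2), cloud (1) → 5 ✓
Line 3: voice (1), hesitates (3), to (1), coat (1) → 6 ✓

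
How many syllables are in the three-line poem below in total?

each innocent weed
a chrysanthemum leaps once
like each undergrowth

Line 1: each (1), innocent (3), weed (1) → 5
Line 2: a (1), chrysanthemum (4), leaps (1), once (1) → 7
Line 3: like (1), each (1), undergrowth (3) → 5
Total: 5 + 7 + 5 = 17

17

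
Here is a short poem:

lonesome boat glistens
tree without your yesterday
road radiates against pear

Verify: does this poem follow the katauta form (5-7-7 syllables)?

Yes

Line 1: lonesome (2), boat (1), glistens (2) → 5 ✓
Line 2: tree (1), without (2), your (1), yesterday (3) → 7 ✓
Line 3: road (1), radiates (3), against (2), pear (1) → 7 ✓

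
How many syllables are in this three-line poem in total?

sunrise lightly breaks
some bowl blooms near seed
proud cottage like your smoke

16

Line 1: sunrise (2), lightly (2), breaks (1) → 5
Line 2: some (1), bowl (1), blooms (1), near (1), seed (1) → 5
Line 3: proud (1), cottage (2), like (1), your (1), smoke (1) → 6
Total: 5 + 5 + 6 = 16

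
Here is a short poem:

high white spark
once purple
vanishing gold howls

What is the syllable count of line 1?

Line 1: "high white spark": 1+1+1 = 3

3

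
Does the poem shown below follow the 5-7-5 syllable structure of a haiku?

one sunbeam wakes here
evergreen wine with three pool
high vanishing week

Line 1: "one sunbeam wakes here": 1+2+1+1 = 5 ✓
Line 2: "evergreen wine with three pool": 3+1+1+1+1 = 7 ✓
Line 3: "high vanishing week": 1+3+1 = 5 ✓

Yes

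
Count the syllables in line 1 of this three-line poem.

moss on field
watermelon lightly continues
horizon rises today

3

Line 1: "moss on field": 1+1+1 = 3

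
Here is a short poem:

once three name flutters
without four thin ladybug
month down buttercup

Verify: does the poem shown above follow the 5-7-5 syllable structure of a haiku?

Yes

Line 1: "once three name flutters": 1+1+1+2 = 5 ✓
Line 2: "without four thin ladybug": 2+1+1+3 = 7 ✓
Line 3: "month down buttercup": 1+1+3 = 5 ✓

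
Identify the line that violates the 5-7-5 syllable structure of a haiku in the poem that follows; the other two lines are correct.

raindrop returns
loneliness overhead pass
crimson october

The first line

Line 1: raindrop(2) + returns(2) = 4 (expected 5)
Line 2: loneliness(3) + overhead(3) + pass(1) = 7 ✓
Line 3: crimson(2) + october(3) = 5 ✓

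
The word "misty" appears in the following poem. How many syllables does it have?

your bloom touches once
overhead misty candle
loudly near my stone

2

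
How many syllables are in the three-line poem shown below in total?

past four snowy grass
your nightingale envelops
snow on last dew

16

Line 1: past(1) + four(1) + snowy(2) + grass(1) = 5
Line 2: your(1) + nightingale(3) + envelops(3) = 7
Line 3: snow(1) + on(1) + last(1) + dew(1) = 4
Total: 5 + 7 + 4 = 16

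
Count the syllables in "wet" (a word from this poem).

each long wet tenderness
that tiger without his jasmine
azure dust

"wet" has 1 syllable.

1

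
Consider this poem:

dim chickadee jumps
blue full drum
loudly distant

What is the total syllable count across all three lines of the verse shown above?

12

Line 1: "dim chickadee jumps": 1+3+1 = 5
Line 2: "blue full drum": 1+1+1 = 3
Line 3: "loudly distant": 2+2 = 4
Total: 5 + 3 + 4 = 12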